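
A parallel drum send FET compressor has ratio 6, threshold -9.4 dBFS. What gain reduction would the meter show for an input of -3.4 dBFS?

5 dB

-3.4 dBFS exceeds the threshold by 6 dB.
After 6:1 compression the overshoot becomes 6/6 = 1 dB.
So the signal is attenuated by 6 − 1 = 5 dB.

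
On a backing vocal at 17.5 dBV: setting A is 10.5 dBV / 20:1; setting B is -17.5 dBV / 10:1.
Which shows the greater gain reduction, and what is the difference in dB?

B, by 24.85 dB

A: 7 dB over, compressed to 0.35 dB over, so 6.65 dB of GR.
B: 35 dB over, compressed to 3.5 dB over, so 31.5 dB of GR.
B applies 24.85 dB more gain reduction.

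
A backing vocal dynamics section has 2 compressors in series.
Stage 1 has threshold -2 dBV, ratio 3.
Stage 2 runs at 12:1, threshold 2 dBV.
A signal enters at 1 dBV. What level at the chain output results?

-1 dBV

Stage 1: overshoot 3 dB → 3/3 = 1 dB → -1 dBV.
Stage 2: below threshold (-1 ≤ 2); passes unchanged; output -1 dBV.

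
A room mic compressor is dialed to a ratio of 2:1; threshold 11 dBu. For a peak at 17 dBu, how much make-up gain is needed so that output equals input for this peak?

The peak compresses to 11 + 6/2 = 14 dBu.
To reach 17 dBu requires 17 − 14 = 3 dB of make-up.

3 dB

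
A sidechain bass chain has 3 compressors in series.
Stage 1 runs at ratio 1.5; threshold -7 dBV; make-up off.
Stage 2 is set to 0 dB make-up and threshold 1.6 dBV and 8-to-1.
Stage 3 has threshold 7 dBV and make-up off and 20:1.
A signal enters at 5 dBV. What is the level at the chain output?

Stage 1: 5 dBV is 12 dB over -7 dBV; at 1.5:1 that becomes 8 dB over, giving 1 dBV.
Stage 2: below threshold (1 ≤ 1.6); passes unchanged; output 1 dBV.
Stage 3: below threshold (1 ≤ 7); passes unchanged; output 1 dBV.

1 dBV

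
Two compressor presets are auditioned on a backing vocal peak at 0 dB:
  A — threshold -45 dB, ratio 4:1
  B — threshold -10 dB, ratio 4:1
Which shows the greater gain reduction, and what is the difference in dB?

A: GR = 45 − 45/4 = 33.75 dB.
B: GR = 10 − 10/4 = 7.5 dB.
Difference: 26.25 dB in favour of A.

A, by 26.25 dB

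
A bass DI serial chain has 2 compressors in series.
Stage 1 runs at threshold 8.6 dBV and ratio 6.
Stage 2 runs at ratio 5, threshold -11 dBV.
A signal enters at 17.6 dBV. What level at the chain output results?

-6.78 dBV

Stage 1: 17.6 dBV is 9 dB over 8.6 dBV; at 6:1 that becomes 1.5 dB over, giving 10.1 dBV.
Stage 2: overshoot 21.1 dB → 21.1/5 = 4.22 dB → -6.78 dBV.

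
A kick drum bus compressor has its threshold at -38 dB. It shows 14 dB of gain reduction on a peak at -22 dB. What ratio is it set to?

8:1

Input overshoot = -22 − (-38) = 16 dB.
Output overshoot = 16 − 14 = 2 dB.
Ratio = input overshoot / output overshoot = 16 / 2 = 8.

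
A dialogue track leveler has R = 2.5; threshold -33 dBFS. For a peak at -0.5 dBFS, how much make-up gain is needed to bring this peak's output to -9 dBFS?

Without make-up, output = threshold + overshoot/2.5 = -33 + 13 = -20 dBFS.
Gap to target: 11 dB.

11 dB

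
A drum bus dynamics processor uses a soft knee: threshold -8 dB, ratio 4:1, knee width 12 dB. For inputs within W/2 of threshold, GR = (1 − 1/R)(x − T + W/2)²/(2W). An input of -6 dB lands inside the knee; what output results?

-8 dB

x − T + W/2 = -6 − (-8) + 6 = 8.
GR = (1 − 1/4) × 8² / 24 = 0.75 × 64 / 24 = 2 dB.
Output = -6 − 2 = -8 dB.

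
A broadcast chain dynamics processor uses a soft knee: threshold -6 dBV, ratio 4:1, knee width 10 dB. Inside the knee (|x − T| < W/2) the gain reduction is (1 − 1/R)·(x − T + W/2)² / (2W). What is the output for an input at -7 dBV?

-7.6 dBV

x − T + W/2 = -7 − (-6) + 5 = 4.
GR = (1 − 1/4) × 4² / 20 = 0.75 × 16 / 20 = 0.6 dB.
Output = -7 − 0.6 = -7.6 dBV.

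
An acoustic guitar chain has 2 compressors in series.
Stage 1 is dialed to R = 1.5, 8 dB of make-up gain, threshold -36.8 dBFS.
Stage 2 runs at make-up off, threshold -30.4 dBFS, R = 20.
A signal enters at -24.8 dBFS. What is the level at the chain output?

-29.92 dBFS

Stage 1: -24.8 dBFS is 12 dB over -36.8 dBFS; at 1.5:1 that becomes 8 dB over, giving -28.8 dBFS; +8 dB make-up → -20.8 dBFS.
Stage 2: 9.6 dB above -30.4 dBFS, reduced 20:1 to 0.48 dB above → -29.92 dBFS.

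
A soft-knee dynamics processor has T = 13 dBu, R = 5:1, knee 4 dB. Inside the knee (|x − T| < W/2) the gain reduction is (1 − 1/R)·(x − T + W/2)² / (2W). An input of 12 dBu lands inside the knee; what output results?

11.9 dBu

x − T + W/2 = 12 − 13 + 2 = 1.
GR = (1 − 1/5) × 1² / 8 = 0.8 × 1 / 8 = 0.1 dB.
Output = 12 − 0.1 = 11.9 dBu.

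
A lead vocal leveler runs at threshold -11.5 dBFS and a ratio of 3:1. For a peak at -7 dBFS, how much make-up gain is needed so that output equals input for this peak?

Without make-up, output = threshold + overshoot/3 = -11.5 + 1.5 = -10 dBFS.
Gap to target: 3 dB.

3 dB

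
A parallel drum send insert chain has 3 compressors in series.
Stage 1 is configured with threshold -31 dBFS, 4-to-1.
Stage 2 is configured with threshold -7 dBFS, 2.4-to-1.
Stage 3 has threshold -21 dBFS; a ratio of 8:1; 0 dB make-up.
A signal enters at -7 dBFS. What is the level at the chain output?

Stage 1: -7 dBFS is 24 dB over -31 dBFS; at 4:1 that becomes 6 dB over, giving -25 dBFS.
Stage 2: below threshold (-25 ≤ -7); passes unchanged; output -25 dBFS.
Stage 3: below threshold (-25 ≤ -21); passes unchanged; output -25 dBFS.

-25 dBFS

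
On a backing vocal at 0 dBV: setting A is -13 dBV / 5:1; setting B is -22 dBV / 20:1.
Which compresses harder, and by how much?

A: 13 dB over, compressed to 2.6 dB over, so 10.4 dB of GR.
B: 22 dB over, compressed to 1.1 dB over, so 20.9 dB of GR.
Difference: 10.5 dB in favour of B.

B, by 10.5 dB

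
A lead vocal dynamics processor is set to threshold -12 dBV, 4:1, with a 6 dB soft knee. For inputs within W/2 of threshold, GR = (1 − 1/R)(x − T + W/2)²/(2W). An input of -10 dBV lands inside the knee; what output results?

x − T + W/2 = -10 − (-12) + 3 = 5.
GR = (1 − 1/4) × 5² / 12 = 0.75 × 25 / 12 = 1.5625 dB.
Output = -10 − 1.5625 = -11.5625 dBV.

-11.5625 dBV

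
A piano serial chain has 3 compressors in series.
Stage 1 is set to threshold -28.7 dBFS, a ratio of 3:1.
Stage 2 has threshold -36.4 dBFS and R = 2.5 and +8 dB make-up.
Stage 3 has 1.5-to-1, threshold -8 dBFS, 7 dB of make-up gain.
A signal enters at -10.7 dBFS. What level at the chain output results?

-15.92 dBFS

Stage 1: 18 dB above -28.7 dBFS, reduced 3:1 to 6 dB above → -22.7 dBFS.
Stage 2: overshoot 13.7 dB → 13.7/2.5 = 5.48 dB → -30.92 dBFS; +8 dB make-up → -22.92 dBFS.
Stage 3: -22.92 dBFS is at or below the -8 dBFS threshold — no compression; make-up brings it to -15.92 dBFS.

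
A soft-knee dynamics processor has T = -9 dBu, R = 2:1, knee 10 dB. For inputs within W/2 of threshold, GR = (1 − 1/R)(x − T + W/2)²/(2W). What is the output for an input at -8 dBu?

x − T + W/2 = -8 − (-9) + 5 = 6.
GR = (1 − 1/2) × 6² / 20 = 0.5 × 36 / 20 = 0.9 dB.
Output = -8 − 0.9 = -8.9 dBu.

-8.9 dBu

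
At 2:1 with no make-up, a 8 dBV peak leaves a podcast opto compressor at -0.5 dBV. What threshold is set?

Let T be the threshold. Output overshoot = (input overshoot)/R, so -0.5 − T = (8 − T)/2.
2·(-0.5 − T) = 8 − T → 1·T = -1 − 8 = -9.
T = -9/1 = -9 dBV.

-9 dBV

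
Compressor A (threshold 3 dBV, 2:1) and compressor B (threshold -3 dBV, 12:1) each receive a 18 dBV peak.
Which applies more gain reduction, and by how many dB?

A: overshoot 15 dB → output overshoot 7.5 dB → GR 7.5 dB.
B: overshoot 21 dB → output overshoot 1.75 dB → GR 19.25 dB.
B applies 11.75 dB more gain reduction.

B, by 11.75 dB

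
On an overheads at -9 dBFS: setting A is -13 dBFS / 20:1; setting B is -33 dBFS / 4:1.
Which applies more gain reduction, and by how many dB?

A: 4 dB over, compressed to 0.2 dB over, so 3.8 dB of GR.
B: 24 dB over, compressed to 6 dB over, so 18 dB of GR.
B reduces 14.2 dB more.

B, by 14.2 dB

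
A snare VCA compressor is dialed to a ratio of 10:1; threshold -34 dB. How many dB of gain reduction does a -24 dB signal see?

9 dB

The signal is 10 dB above threshold.
After 10:1 compression the overshoot becomes 10/10 = 1 dB.
Gain reduction = 10 − 1 = 9 dB.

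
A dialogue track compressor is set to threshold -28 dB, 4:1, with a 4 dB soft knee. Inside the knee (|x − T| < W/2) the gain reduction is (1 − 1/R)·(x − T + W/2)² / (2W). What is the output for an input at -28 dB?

-28.375 dB

x − T + W/2 = -28 − (-28) + 2 = 2.
GR = (1 − 1/4) × 2² / 8 = 0.75 × 4 / 8 = 0.375 dB.
Output = -28 − 0.375 = -28.375 dB.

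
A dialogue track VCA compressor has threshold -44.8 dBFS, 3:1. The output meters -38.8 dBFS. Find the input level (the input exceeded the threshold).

-26.8 dBFS

The compressed level sits -38.8 − (-44.8) = 6 dB over threshold.
Before 3:1 compression the overshoot was 6 × 3 = 18 dB, so input = -44.8 + 18 = -26.8 dBFS.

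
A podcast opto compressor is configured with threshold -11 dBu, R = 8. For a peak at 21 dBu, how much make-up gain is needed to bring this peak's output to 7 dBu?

14 dB

The peak compresses to -11 + 32/8 = -7 dBu.
To reach 7 dBu requires 7 − (-7) = 14 dB of make-up.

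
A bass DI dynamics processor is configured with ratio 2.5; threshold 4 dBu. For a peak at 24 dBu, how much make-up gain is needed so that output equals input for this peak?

12 dB

The peak compresses to 4 + 20/2.5 = 12 dBu.
To reach 24 dBu requires 24 − 12 = 12 dB of make-up.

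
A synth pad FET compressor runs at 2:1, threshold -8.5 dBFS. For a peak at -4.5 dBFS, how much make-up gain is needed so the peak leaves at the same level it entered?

Overshoot 4 dB → 4/2 = 2 dB after compression, so the compressed level is -8.5 + 2 = -6.5 dBFS.
Make-up = target − compressed = -4.5 − (-6.5) = 2 dB.

2 dB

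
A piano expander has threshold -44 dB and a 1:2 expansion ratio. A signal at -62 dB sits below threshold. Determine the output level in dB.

The input is 18 dB below the -44 dB threshold.
A 1:2 expander multiplies undershoot by 2: 18 × 2 = 36 dB below threshold.
Output = -44 − 36 = -80 dB.

-80 dB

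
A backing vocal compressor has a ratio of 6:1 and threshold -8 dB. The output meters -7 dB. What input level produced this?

Post-compression overshoot = -7 − (-8) = 1 dB.
Before 6:1 compression the overshoot was 1 × 6 = 6 dB, so input = -8 + 6 = -2 dB.

-2 dB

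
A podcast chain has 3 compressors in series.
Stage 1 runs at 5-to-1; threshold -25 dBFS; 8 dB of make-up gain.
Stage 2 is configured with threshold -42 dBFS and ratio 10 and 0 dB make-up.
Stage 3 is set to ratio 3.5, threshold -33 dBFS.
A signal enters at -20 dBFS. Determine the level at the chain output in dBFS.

Stage 1: 5 dB above -25 dBFS, reduced 5:1 to 1 dB above → -24 dBFS; +8 dB make-up → -16 dBFS.
Stage 2: -16 dBFS is 26 dB over -42 dBFS; at 10:1 that becomes 2.6 dB over, giving -39.4 dBFS.
Stage 3: -39.4 dBFS is at or below the -33 dBFS threshold — no compression; output -39.4 dBFS.

-39.4 dBFS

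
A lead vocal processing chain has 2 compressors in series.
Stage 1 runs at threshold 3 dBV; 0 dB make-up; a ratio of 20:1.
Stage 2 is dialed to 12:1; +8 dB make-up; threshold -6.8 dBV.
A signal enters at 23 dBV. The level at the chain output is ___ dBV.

2.1 dBV

Stage 1: 20 dB above 3 dBV, reduced 20:1 to 1 dB above → 4 dBV.
Stage 2: 10.8 dB above -6.8 dBV, reduced 12:1 to 0.9 dB above → -5.9 dBV; +8 dB make-up → 2.1 dBV.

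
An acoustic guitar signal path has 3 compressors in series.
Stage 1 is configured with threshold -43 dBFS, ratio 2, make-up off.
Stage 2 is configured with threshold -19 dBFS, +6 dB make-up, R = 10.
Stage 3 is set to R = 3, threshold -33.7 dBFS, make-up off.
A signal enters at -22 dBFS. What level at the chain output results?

-31.3 dBFS

Stage 1: overshoot 21 dB → 21/2 = 10.5 dB → -32.5 dBFS.
Stage 2: -32.5 dBFS is at or below the -19 dBFS threshold — no compression; make-up brings it to -26.5 dBFS.
Stage 3: 7.2 dB above -33.7 dBFS, reduced 3:1 to 2.4 dB above → -31.3 dBFS.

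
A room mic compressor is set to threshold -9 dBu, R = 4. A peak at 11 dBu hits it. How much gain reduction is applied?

11 dBu exceeds the threshold by 20 dB.
After 4:1 compression the overshoot becomes 20/4 = 5 dB.
GR = overshoot in − overshoot out = 20 − 5 = 15 dB.

15 dB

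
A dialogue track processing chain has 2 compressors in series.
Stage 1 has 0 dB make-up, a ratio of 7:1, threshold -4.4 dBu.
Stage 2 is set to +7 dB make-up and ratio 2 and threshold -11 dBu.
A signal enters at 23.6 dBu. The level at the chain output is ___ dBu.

1.3 dBu

Stage 1: 28 dB above -4.4 dBu, reduced 7:1 to 4 dB above → -0.4 dBu.
Stage 2: overshoot 10.6 dB → 10.6/2 = 5.3 dB → -5.7 dBu; +7 dB make-up → 1.3 dBu.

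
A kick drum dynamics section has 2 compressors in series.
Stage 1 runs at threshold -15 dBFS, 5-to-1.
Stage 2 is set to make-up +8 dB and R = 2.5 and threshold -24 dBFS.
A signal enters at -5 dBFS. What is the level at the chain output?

Stage 1: overshoot 10 dB → 10/5 = 2 dB → -13 dBFS.
Stage 2: -13 dBFS is 11 dB over -24 dBFS; at 2.5:1 that becomes 4.4 dB over, giving -19.6 dBFS; +8 dB make-up → -11.6 dBFS.

-11.6 dBFS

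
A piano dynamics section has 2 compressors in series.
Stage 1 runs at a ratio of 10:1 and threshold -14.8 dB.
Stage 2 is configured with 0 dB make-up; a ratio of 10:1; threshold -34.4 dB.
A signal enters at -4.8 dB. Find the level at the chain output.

Stage 1: -4.8 dB is 10 dB over -14.8 dB; at 10:1 that becomes 1 dB over, giving -13.8 dB.
Stage 2: -13.8 dB is 20.6 dB over -34.4 dB; at 10:1 that becomes 2.06 dB over, giving -32.34 dB.

-32.34 dB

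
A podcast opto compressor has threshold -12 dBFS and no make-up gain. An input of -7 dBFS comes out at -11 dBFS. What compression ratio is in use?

Input overshoot = -7 − (-12) = 5 dB; output overshoot = -11 − (-12) = 1 dB.
Ratio = 5 / 1 = 5.

5:1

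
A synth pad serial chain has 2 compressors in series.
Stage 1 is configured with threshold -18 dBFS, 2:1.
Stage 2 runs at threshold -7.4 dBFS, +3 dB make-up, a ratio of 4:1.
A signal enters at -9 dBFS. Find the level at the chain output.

Stage 1: overshoot 9 dB → 9/2 = 4.5 dB → -13.5 dBFS.
Stage 2: -13.5 dBFS is at or below the -7.4 dBFS threshold — no compression; make-up brings it to -10.5 dBFS.

-10.5 dBFS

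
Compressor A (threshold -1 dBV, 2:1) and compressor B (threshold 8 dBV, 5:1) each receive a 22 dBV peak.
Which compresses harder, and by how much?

A: 23 dB over, compressed to 11.5 dB over, so 11.5 dB of GR.
B: 14 dB over, compressed to 2.8 dB over, so 11.2 dB of GR.
A applies 0.3 dB more gain reduction.

A, by 0.3 dB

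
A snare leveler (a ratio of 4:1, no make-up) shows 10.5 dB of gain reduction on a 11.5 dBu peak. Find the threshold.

Gain reduction = 11.5 − 1 = 10.5 dB; output overshoot = GR / (R − 1) = 10.5 / 3 = 3.5 dB.
Threshold = output − output overshoot = 1 − 3.5 = -2.5 dBu.

-2.5 dBu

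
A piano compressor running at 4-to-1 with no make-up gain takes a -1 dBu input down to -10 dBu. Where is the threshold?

Let T be the threshold. Output overshoot = (input overshoot)/R, so -10 − T = (-1 − T)/4.
4·(-10 − T) = -1 − T → 3·T = -40 − (-1) = -39.
T = -39/3 = -13 dBu.

-13 dBu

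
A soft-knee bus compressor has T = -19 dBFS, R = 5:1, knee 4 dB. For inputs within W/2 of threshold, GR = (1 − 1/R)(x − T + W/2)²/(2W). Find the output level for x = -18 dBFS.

x − T + W/2 = -18 − (-19) + 2 = 3.
GR = (1 − 1/5) × 3² / 8 = 0.8 × 9 / 8 = 0.9 dB.
Output = -18 − 0.9 = -18.9 dBFS.

-18.9 dBFS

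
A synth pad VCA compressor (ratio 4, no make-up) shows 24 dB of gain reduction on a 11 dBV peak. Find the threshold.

Let T be the threshold. Output overshoot = (input overshoot)/R, so -13 − T = (11 − T)/4.
4·(-13 − T) = 11 − T → 3·T = -52 − 11 = -63.
T = -63/3 = -21 dBV.

-21 dBV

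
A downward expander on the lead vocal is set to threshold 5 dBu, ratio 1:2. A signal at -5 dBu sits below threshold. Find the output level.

The input is 10 dB below the 5 dBu threshold.
A 1:2 expander multiplies undershoot by 2: 10 × 2 = 20 dB below threshold.
Output = 5 − 20 = -15 dBu.

-15 dBu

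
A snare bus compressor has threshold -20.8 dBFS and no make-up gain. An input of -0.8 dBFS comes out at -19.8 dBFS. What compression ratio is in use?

20:1

Input overshoot = -0.8 − (-20.8) = 20 dB; output overshoot = -19.8 − (-20.8) = 1 dB.
Ratio = 20 / 1 = 20.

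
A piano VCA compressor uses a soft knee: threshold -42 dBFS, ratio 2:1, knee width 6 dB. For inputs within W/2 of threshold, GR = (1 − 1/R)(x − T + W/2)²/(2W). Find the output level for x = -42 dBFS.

-42.375 dBFS

x − T + W/2 = -42 − (-42) + 3 = 3.
GR = (1 − 1/2) × 3² / 12 = 0.5 × 9 / 12 = 0.375 dB.
Output = -42 − 0.375 = -42.375 dBFS.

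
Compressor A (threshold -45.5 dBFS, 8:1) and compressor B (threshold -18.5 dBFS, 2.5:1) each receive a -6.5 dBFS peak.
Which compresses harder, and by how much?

A: overshoot 39 dB → output overshoot 4.875 dB → GR 34.125 dB.
B: overshoot 12 dB → output overshoot 4.8 dB → GR 7.2 dB.
A reduces 26.925 dB more.

A, by 26.925 dB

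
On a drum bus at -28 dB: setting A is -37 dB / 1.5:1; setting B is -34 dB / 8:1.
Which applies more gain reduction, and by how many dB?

A: 9 dB over, compressed to 6 dB over, so 3 dB of GR.
B: 6 dB over, compressed to 0.75 dB over, so 5.25 dB of GR.
Difference: 2.25 dB in favour of B.

B, by 2.25 dB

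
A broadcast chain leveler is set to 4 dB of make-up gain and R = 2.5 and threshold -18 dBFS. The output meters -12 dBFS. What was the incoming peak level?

Stripping the +4 dB make-up gives -16 dBFS at the gain stage.
Post-compression overshoot = -16 − (-18) = 2 dB.
Undo the ratio: input overshoot = 2 × 2.5 = 5 dB, giving input = -13 dBFS.

-13 dBFS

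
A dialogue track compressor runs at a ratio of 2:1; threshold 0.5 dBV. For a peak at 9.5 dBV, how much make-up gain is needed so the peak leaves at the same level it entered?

4.5 dB

Overshoot 9 dB → 9/2 = 4.5 dB after compression, so the compressed level is 0.5 + 4.5 = 5 dBV.
Make-up = target − compressed = 9.5 − 5 = 4.5 dB.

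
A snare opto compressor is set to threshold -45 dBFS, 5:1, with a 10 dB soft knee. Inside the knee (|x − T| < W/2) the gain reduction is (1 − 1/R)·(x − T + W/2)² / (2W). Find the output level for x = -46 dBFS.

x − T + W/2 = -46 − (-45) + 5 = 4.
GR = (1 − 1/5) × 4² / 20 = 0.8 × 16 / 20 = 0.64 dB.
Output = -46 − 0.64 = -46.64 dBFS.

-46.64 dBFS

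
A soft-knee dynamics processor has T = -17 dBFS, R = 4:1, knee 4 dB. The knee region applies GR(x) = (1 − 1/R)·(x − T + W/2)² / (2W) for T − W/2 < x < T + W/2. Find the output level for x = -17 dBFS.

x − T + W/2 = -17 − (-17) + 2 = 2.
GR = (1 − 1/4) × 2² / 8 = 0.75 × 4 / 8 = 0.375 dB.
Output = -17 − 0.375 = -17.375 dBFS.

-17.375 dBFS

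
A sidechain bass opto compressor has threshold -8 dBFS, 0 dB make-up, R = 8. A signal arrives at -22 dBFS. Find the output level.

-22 dBFS

-22 dBFS is 14 dB below the -8 dBFS threshold, so no gain reduction is applied.
Output = input = -22 dBFS.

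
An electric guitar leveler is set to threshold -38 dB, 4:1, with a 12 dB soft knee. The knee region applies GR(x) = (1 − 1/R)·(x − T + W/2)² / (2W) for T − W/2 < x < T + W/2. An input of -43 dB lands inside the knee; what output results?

x − T + W/2 = -43 − (-38) + 6 = 1.
GR = (1 − 1/4) × 1² / 24 = 0.75 × 1 / 24 = 0.03125 dB.
Output = -43 − 0.03125 = -43.03125 dB.

-43.03125 dB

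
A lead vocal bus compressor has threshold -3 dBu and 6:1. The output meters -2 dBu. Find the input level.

That's 1 dB above the -3 dBu threshold.
Undo the ratio: input overshoot = 1 × 6 = 6 dB, giving input = 3 dBu.

3 dBu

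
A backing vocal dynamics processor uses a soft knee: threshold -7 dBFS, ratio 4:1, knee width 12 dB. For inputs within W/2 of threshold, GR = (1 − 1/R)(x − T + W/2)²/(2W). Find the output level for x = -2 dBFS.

-5.78125 dBFS

x − T + W/2 = -2 − (-7) + 6 = 11.
GR = (1 − 1/4) × 11² / 24 = 0.75 × 121 / 24 = 3.78125 dB.
Output = -2 − 3.78125 = -5.78125 dBFS.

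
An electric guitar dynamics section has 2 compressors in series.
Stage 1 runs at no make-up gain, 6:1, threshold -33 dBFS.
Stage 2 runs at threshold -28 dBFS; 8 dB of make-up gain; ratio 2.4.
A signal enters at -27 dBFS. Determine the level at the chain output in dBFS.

-24 dBFS

Stage 1: overshoot 6 dB → 6/6 = 1 dB → -32 dBFS.
Stage 2: -32 dBFS ≤ -28 dBFS, so stage 2 doesn't engage; make-up brings it to -24 dBFS.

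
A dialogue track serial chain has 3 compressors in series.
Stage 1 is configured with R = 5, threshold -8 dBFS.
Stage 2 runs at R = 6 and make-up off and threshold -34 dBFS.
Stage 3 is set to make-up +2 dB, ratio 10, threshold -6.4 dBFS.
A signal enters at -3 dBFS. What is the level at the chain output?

-27.5 dBFS

Stage 1: -3 dBFS is 5 dB over -8 dBFS; at 5:1 that becomes 1 dB over, giving -7 dBFS.
Stage 2: overshoot 27 dB → 27/6 = 4.5 dB → -29.5 dBFS.
Stage 3: below threshold (-29.5 ≤ -6.4); passes unchanged; make-up brings it to -27.5 dBFS.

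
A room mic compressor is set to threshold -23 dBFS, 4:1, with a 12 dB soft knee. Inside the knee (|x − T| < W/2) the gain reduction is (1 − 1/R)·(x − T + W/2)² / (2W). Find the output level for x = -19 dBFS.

-22.125 dBFS

x − T + W/2 = -19 − (-23) + 6 = 10.
GR = (1 − 1/4) × 10² / 24 = 0.75 × 100 / 24 = 3.125 dB.
Output = -19 − 3.125 = -22.125 dBFS.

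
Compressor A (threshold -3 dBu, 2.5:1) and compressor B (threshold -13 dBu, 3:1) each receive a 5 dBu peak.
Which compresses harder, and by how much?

B, by 7.2 dB

A: GR = 8 − 8/2.5 = 4.8 dB.
B: GR = 18 − 18/3 = 12 dB.
B reduces 7.2 dB more.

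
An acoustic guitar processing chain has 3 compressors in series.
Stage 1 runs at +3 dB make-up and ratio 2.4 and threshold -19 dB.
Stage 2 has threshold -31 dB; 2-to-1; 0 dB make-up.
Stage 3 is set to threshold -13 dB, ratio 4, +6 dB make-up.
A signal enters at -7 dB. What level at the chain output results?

-15 dB

Stage 1: 12 dB above -19 dB, reduced 2.4:1 to 5 dB above → -14 dB; +3 dB make-up → -11 dB.
Stage 2: 20 dB above -31 dB, reduced 2:1 to 10 dB above → -21 dB.
Stage 3: -21 dB is at or below the -13 dB threshold — no compression; make-up brings it to -15 dB.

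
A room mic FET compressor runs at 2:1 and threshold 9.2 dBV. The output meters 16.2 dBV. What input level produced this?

23.2 dBV

The compressed level sits 16.2 − 9.2 = 7 dB over threshold.
Before 2:1 compression the overshoot was 7 × 2 = 14 dB, so input = 9.2 + 14 = 23.2 dBV.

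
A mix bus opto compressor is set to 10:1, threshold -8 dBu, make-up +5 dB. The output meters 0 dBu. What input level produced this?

22 dBu

Remove make-up: 0 − 5 = -5 dBu.
The compressed level sits -5 − (-8) = 3 dB over threshold.
Input overshoot = R × output overshoot = 30 dB → input = -8 + 30 = 22 dBu.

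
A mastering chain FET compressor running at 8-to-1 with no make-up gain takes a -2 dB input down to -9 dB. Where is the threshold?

-10 dB

Input is 8 dB above T (since output overshoot × R = input overshoot: (-9 − T)·8 = -2 − T gives T = -10 dB).
Check: -10 + (-2 − (-10))/8 = -10 + 1 = -9 dB. ✓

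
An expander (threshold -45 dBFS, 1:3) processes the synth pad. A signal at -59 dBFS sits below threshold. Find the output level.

-87 dBFS

The input is 14 dB below the -45 dBFS threshold.
A 1:3 expander multiplies undershoot by 3: 14 × 3 = 42 dB below threshold.
Output = -45 − 42 = -87 dBFS.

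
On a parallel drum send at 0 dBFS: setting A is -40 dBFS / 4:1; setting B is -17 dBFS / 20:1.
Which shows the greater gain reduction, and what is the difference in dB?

A: GR = 40 − 40/4 = 30 dB.
B: GR = 17 − 17/20 = 16.15 dB.
A applies 13.85 dB more gain reduction.

A, by 13.85 dB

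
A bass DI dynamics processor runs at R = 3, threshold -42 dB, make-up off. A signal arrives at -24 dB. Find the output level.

-36 dB

-24 dB sits 18 dB over threshold.
The 18 dB excess becomes 6 dB after 3:1 reduction.
So the level is -42 + 6 = -36 dB.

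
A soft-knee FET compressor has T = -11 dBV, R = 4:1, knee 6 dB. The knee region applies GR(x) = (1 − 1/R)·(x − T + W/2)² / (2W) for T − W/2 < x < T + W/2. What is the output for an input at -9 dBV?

x − T + W/2 = -9 − (-11) + 3 = 5.
GR = (1 − 1/4) × 5² / 12 = 0.75 × 25 / 12 = 1.5625 dB.
Output = -9 − 1.5625 = -10.5625 dBV.

-10.5625 dBV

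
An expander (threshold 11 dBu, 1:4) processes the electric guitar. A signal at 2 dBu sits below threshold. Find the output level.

-25 dBu

Below threshold, a 1:4 expander applies gain = (4−1)×(T − x) of attenuation.
(4−1) × 9 = 27 dB, so output = 2 − 27 = -25 dBu.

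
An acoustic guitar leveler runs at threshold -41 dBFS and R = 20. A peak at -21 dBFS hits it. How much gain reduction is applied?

19 dB

Overshoot = -21 − (-41) = 20 dB.
A 20:1 ratio leaves 1 dB of that excess.
GR = overshoot in − overshoot out = 20 − 1 = 19 dB.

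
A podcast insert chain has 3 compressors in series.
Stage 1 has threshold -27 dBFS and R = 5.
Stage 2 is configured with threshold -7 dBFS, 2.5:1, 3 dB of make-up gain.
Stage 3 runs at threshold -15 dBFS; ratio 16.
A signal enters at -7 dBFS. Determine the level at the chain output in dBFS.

-20 dBFS

Stage 1: -7 dBFS is 20 dB over -27 dBFS; at 5:1 that becomes 4 dB over, giving -23 dBFS.
Stage 2: -23 dBFS ≤ -7 dBFS, so stage 2 doesn't engage; make-up brings it to -20 dBFS.
Stage 3: -20 dBFS ≤ -15 dBFS, so stage 3 doesn't engage; output -20 dBFS.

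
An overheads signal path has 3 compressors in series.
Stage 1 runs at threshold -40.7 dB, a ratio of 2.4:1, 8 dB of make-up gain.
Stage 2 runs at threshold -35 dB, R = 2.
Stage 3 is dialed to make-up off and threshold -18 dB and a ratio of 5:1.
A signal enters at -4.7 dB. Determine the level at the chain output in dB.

-26.35 dB

Stage 1: overshoot 36 dB → 36/2.4 = 15 dB → -25.7 dB; +8 dB make-up → -17.7 dB.
Stage 2: overshoot 17.3 dB → 17.3/2 = 8.65 dB → -26.35 dB.
Stage 3: below threshold (-26.35 ≤ -18); passes unchanged; output -26.35 dB.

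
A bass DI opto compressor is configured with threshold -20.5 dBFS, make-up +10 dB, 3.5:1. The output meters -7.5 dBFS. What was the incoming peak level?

-10 dBFS

Before make-up, the level was -7.5 − 10 = -17.5 dBFS.
Post-compression overshoot = -17.5 − (-20.5) = 3 dB.
Before 3.5:1 compression the overshoot was 3 × 3.5 = 10.5 dB, so input = -20.5 + 10.5 = -10 dBFS.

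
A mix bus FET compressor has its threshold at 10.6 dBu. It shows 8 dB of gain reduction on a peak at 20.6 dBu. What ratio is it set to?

Input overshoot = 20.6 − 10.6 = 10 dB.
Output overshoot = 10 − 8 = 2 dB.
Ratio = input overshoot / output overshoot = 10 / 2 = 5.

5:1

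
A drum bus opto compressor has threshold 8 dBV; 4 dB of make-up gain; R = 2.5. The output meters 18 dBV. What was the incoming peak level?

23 dBV

Stripping the +4 dB make-up gives 14 dBV at the gain stage.
That's 6 dB above the 8 dBV threshold.
Undo the ratio: input overshoot = 6 × 2.5 = 15 dB, giving input = 23 dBV.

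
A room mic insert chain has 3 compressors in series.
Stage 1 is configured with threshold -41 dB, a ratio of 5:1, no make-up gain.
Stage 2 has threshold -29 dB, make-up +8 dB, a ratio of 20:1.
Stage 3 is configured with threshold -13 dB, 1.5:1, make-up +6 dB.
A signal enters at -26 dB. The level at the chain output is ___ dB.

Stage 1: overshoot 15 dB → 15/5 = 3 dB → -38 dB.
Stage 2: -38 dB is at or below the -29 dB threshold — no compression; make-up brings it to -30 dB.
Stage 3: below threshold (-30 ≤ -13); passes unchanged; make-up brings it to -24 dB.

-24 dB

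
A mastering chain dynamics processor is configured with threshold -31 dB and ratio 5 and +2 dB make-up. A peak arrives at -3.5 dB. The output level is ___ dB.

-23.5 dB

-3.5 dB sits 27.5 dB over threshold.
5:1 compression reduces that to 27.5/5 = 5.5 dB over.
So the level is -31 + 5.5 = -25.5 dB; make-up adds 2 dB, giving -23.5 dB.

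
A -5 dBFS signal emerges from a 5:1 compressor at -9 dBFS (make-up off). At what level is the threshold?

Let T be the threshold. Output overshoot = (input overshoot)/R, so -9 − T = (-5 − T)/5.
5·(-9 − T) = -5 − T → 4·T = -45 − (-5) = -40.
T = -40/4 = -10 dBFS.

-10 dBFS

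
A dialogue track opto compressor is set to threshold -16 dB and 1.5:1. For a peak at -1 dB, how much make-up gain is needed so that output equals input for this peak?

5 dB

The peak compresses to -16 + 15/1.5 = -6 dB.
To reach -1 dB requires -1 − (-6) = 5 dB of make-up.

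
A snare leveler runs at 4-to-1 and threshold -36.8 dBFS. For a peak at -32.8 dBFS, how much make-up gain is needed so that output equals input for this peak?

Without make-up, output = threshold + overshoot/4 = -36.8 + 1 = -35.8 dBFS.
Gap to target: 3 dB.

3 dB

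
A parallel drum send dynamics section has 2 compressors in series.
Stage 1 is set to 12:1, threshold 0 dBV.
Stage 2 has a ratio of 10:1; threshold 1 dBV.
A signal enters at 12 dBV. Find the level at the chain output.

Stage 1: 12 dBV is 12 dB over 0 dBV; at 12:1 that becomes 1 dB over, giving 1 dBV.
Stage 2: below threshold (1 ≤ 1); passes unchanged; output 1 dBV.

1 dBV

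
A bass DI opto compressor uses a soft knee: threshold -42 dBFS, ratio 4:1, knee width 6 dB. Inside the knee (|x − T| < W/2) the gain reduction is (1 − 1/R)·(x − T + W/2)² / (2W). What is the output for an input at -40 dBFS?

-41.5625 dBFS

x − T + W/2 = -40 − (-42) + 3 = 5.
GR = (1 − 1/4) × 5² / 12 = 0.75 × 25 / 12 = 1.5625 dB.
Output = -40 − 1.5625 = -41.5625 dBFS.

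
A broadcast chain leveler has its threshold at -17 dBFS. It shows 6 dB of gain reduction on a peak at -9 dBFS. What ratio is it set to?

Input overshoot = -9 − (-17) = 8 dB.
Output overshoot = 8 − 6 = 2 dB.
Ratio = input overshoot / output overshoot = 8 / 2 = 4.

4:1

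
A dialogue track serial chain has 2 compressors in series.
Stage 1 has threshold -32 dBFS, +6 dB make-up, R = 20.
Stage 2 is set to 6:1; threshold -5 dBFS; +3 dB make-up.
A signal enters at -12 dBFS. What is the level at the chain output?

Stage 1: 20 dB above -32 dBFS, reduced 20:1 to 1 dB above → -31 dBFS; +6 dB make-up → -25 dBFS.
Stage 2: below threshold (-25 ≤ -5); passes unchanged; make-up brings it to -22 dBFS.

-22 dBFS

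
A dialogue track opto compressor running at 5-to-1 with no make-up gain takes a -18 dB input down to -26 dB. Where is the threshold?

Gain reduction = -18 − (-26) = 8 dB; output overshoot = GR / (R − 1) = 8 / 4 = 2 dB.
Threshold = output − output overshoot = -26 − 2 = -28 dB.

-28 dB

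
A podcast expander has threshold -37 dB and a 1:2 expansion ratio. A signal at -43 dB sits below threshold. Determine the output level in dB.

The input is 6 dB below the -37 dB threshold.
A 1:2 expander multiplies undershoot by 2: 6 × 2 = 12 dB below threshold.
Output = -37 − 12 = -49 dB.

-49 dB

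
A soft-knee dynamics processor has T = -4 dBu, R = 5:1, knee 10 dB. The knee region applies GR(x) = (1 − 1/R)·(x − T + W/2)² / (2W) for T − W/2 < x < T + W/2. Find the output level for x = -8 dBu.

x − T + W/2 = -8 − (-4) + 5 = 1.
GR = (1 − 1/5) × 1² / 20 = 0.8 × 1 / 20 = 0.04 dB.
Output = -8 − 0.04 = -8.04 dBu.

-8.04 dBu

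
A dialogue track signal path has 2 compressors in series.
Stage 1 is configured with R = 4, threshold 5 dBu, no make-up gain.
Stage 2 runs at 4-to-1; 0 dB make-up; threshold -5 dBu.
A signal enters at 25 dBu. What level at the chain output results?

Stage 1: overshoot 20 dB → 20/4 = 5 dB → 10 dBu.
Stage 2: 15 dB above -5 dBu, reduced 4:1 to 3.75 dB above → -1.25 dBu.

-1.25 dBu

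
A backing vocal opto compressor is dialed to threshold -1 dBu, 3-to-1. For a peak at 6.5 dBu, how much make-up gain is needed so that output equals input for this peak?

The peak compresses to -1 + 7.5/3 = 1.5 dBu.
To reach 6.5 dBu requires 6.5 − 1.5 = 5 dB of make-up.

5 dB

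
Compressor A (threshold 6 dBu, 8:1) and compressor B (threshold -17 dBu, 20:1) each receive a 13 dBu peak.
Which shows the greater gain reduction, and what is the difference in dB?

B, by 22.375 dB

A: 7 dB over, compressed to 0.875 dB over, so 6.125 dB of GR.
B: 30 dB over, compressed to 1.5 dB over, so 28.5 dB of GR.
Difference: 22.375 dB in favour of B.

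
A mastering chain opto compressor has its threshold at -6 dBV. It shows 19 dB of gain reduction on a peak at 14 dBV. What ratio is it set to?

20:1

Input overshoot = 14 − (-6) = 20 dB.
Output overshoot = 20 − 19 = 1 dB.
Ratio = input overshoot / output overshoot = 20 / 1 = 20.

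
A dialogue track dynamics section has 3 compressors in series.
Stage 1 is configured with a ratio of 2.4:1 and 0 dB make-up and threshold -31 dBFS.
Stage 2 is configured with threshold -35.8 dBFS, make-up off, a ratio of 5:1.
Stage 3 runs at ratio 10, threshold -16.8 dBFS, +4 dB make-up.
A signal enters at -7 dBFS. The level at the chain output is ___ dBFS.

Stage 1: -7 dBFS is 24 dB over -31 dBFS; at 2.4:1 that becomes 10 dB over, giving -21 dBFS.
Stage 2: overshoot 14.8 dB → 14.8/5 = 2.96 dB → -32.84 dBFS.
Stage 3: -32.84 dBFS ≤ -16.8 dBFS, so stage 3 doesn't engage; make-up brings it to -28.84 dBFS.

-28.84 dBFS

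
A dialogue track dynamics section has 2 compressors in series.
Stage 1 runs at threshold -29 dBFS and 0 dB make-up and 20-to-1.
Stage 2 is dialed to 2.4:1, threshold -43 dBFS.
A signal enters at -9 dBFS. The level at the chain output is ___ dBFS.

Stage 1: 20 dB above -29 dBFS, reduced 20:1 to 1 dB above → -28 dBFS.
Stage 2: overshoot 15 dB → 15/2.4 = 6.25 dB → -36.75 dBFS.

-36.75 dBFS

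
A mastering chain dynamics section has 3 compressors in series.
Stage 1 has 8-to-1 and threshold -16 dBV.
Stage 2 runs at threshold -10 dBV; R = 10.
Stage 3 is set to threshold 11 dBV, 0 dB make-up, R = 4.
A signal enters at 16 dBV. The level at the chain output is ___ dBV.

Stage 1: overshoot 32 dB → 32/8 = 4 dB → -12 dBV.
Stage 2: -12 dBV is at or below the -10 dBV threshold — no compression; output -12 dBV.
Stage 3: below threshold (-12 ≤ 11); passes unchanged; output -12 dBV.

-12 dBV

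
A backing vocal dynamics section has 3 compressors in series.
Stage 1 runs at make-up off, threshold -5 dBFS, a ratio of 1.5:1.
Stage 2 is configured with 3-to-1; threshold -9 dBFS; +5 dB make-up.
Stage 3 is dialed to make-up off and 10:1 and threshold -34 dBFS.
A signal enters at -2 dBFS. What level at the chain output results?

-30.8 dBFS

Stage 1: -2 dBFS is 3 dB over -5 dBFS; at 1.5:1 that becomes 2 dB over, giving -3 dBFS.
Stage 2: overshoot 6 dB → 6/3 = 2 dB → -7 dBFS; +5 dB make-up → -2 dBFS.
Stage 3: overshoot 32 dB → 32/10 = 3.2 dB → -30.8 dBFS.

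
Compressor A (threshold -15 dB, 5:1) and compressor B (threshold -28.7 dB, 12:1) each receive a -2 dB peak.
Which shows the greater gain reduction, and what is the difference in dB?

B, by 14.075 dB

A: overshoot 13 dB → output overshoot 2.6 dB → GR 10.4 dB.
B: overshoot 26.7 dB → output overshoot 2.225 dB → GR 24.475 dB.
Difference: 14.075 dB in favour of B.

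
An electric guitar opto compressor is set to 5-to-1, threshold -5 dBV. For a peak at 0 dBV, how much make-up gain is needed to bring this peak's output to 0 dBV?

4 dB

Overshoot 5 dB → 5/5 = 1 dB after compression, so the compressed level is -5 + 1 = -4 dBV.
Make-up = target − compressed = 0 − (-4) = 4 dB.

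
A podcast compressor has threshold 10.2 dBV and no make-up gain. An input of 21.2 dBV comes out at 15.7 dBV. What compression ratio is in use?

2:1

Input overshoot = 21.2 − 10.2 = 11 dB; output overshoot = 15.7 − 10.2 = 5.5 dB.
Ratio = 11 / 5.5 = 2.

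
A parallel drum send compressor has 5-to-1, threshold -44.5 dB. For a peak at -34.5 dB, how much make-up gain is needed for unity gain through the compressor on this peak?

Without make-up, output = threshold + overshoot/5 = -44.5 + 2 = -42.5 dB.
Gap to target: 8 dB.

8 dB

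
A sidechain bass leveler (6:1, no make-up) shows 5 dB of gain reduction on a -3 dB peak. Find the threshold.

-9 dB

Gain reduction = -3 − (-8) = 5 dB; output overshoot = GR / (R − 1) = 5 / 5 = 1 dB.
Threshold = output − output overshoot = -8 − 1 = -9 dB.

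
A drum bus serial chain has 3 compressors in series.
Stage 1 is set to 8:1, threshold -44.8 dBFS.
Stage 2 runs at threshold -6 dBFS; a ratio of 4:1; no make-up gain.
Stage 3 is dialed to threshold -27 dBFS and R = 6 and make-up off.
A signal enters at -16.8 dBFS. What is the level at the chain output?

Stage 1: 28 dB above -44.8 dBFS, reduced 8:1 to 3.5 dB above → -41.3 dBFS.
Stage 2: below threshold (-41.3 ≤ -6); passes unchanged; output -41.3 dBFS.
Stage 3: -41.3 dBFS ≤ -27 dBFS, so stage 3 doesn't engage; output -41.3 dBFS.

-41.3 dBFS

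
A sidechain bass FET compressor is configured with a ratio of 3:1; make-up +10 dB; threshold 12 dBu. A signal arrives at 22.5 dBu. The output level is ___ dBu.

25.5 dBu

22.5 dBu sits 10.5 dB over threshold.
At 3:1 the overshoot is divided by 3, leaving 3.5 dB above threshold.
Output = 12 + 3.5 = 15.5 dBu; make-up adds 10 dB, giving 25.5 dBu.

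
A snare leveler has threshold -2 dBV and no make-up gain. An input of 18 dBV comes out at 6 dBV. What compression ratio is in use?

Input overshoot = 18 − (-2) = 20 dB; output overshoot = 6 − (-2) = 8 dB.
Ratio = 20 / 8 = 2.5.

2.5:1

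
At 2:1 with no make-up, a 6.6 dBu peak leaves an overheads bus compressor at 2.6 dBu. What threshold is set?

Gain reduction = 6.6 − 2.6 = 4 dB; output overshoot = GR / (R − 1) = 4 / 1 = 4 dB.
Threshold = output − output overshoot = 2.6 − 4 = -1.4 dBu.

-1.4 dBu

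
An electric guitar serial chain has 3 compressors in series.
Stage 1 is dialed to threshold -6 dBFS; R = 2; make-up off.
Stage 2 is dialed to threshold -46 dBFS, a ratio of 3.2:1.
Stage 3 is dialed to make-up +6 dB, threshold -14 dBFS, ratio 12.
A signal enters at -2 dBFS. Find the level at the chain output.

-26.875 dBFS

Stage 1: 4 dB above -6 dBFS, reduced 2:1 to 2 dB above → -4 dBFS.
Stage 2: overshoot 42 dB → 42/3.2 = 13.125 dB → -32.875 dBFS.
Stage 3: -32.875 dBFS is at or below the -14 dBFS threshold — no compression; make-up brings it to -26.875 dBFS.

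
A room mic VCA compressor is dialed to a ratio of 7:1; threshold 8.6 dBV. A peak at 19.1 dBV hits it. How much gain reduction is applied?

9 dB

Overshoot = 19.1 − 8.6 = 10.5 dB.
After 7:1 compression the overshoot becomes 10.5/7 = 1.5 dB.
Gain reduction = 10.5 − 1.5 = 9 dB.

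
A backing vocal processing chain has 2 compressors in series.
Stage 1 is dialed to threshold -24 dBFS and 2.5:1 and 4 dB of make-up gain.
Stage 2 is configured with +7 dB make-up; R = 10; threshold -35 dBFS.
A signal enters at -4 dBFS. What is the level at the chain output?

-25.7 dBFS

Stage 1: 20 dB above -24 dBFS, reduced 2.5:1 to 8 dB above → -16 dBFS; +4 dB make-up → -12 dBFS.
Stage 2: overshoot 23 dB → 23/10 = 2.3 dB → -32.7 dBFS; +7 dB make-up → -25.7 dBFS.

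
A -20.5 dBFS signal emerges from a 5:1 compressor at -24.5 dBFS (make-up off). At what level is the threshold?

-25.5 dBFS

Input is 5 dB above T (since output overshoot × R = input overshoot: (-24.5 − T)·5 = -20.5 − T gives T = -25.5 dBFS).
Check: -25.5 + (-20.5 − (-25.5))/5 = -25.5 + 1 = -24.5 dBFS. ✓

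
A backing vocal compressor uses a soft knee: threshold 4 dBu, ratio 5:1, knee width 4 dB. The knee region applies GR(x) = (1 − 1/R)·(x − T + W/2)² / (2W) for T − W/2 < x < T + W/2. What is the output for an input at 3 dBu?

x − T + W/2 = 3 − 4 + 2 = 1.
GR = (1 − 1/5) × 1² / 8 = 0.8 × 1 / 8 = 0.1 dB.
Output = 3 − 0.1 = 2.9 dBu.

2.9 dBu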